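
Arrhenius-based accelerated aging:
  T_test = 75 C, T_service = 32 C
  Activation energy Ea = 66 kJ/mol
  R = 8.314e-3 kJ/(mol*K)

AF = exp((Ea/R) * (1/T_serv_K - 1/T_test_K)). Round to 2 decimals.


T_test_K = 348.15, T_serv_K = 305.15
AF = exp((66/8.314e-3) * (1/305.15 - 1/348.15))
= 24.86

24.86


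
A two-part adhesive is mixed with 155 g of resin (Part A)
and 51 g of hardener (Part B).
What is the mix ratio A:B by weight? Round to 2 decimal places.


Mix ratio = mass_A / mass_B
= 155 / 51
= 3.04

3.04


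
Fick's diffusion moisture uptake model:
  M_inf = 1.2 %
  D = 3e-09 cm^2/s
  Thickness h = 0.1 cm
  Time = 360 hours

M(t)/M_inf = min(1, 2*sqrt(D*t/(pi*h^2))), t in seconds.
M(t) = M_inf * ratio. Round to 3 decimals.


t_sec = 360 * 3600 = 1296000
ratio = 2*sqrt(3e-09*1296000/(pi*0.1^2))
= min(1, 0.703588)
= 0.703588
M(t) = 1.2 * 0.703588 = 0.844 %

0.844


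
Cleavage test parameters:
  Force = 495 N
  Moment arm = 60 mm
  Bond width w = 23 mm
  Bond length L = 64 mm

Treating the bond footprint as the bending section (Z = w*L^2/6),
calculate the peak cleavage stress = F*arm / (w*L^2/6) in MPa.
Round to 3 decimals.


M = 495 * 60 = 29700 N*mm
Z = 23 * 64^2 / 6 = 94208 / 6 mm^3
sigma = M / Z = 6 * 29700 / 94208 = 178200 / 94208
= 1.892 MPa

1.892


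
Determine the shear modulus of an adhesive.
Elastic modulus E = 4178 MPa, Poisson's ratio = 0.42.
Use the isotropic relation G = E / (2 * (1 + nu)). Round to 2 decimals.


G = 4178 / (2*(1+0.42)) = 4178 / 2.84
= 1471.13 MPa

1471.13


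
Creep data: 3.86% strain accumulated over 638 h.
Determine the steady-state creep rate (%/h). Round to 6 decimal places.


Rate = 3.86 / 638 = 0.006050 %/h

0.006050


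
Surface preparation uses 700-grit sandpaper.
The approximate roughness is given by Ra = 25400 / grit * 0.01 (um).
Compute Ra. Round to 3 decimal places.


Ra = 25400 / 700 * 0.01
= 254 / 700
= 0.363 um

0.363


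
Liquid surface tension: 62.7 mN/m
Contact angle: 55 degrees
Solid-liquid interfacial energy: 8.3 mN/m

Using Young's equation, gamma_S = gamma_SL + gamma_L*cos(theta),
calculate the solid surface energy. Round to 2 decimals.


gamma_S = 8.3 + 62.7 * cos(55)
= 44.26 mN/m

44.26


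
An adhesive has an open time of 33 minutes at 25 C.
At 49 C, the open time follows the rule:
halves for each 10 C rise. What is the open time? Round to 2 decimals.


Factor = 2^((49-25)/10) = 5.2780
Open time = 33 / 5.2780 = 6.25 min

6.25


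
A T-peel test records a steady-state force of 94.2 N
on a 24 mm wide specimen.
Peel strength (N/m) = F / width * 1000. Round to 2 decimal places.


Peel strength = 94.2 / 24 * 1000
= 3925.00 N/m

3925.00


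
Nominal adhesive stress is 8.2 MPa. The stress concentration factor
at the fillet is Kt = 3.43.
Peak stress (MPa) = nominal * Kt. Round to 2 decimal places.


Peak = 8.2 * 3.43 = 28.13 MPa

28.13


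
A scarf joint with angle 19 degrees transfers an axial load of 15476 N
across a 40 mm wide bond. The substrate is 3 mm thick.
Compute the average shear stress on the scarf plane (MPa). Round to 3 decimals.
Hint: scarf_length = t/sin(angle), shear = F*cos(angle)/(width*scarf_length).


scarf_length = 3 / sin(19 deg) = 9.2147 mm
cos(19 deg) = 0.945519
shear stress = 15476 * 0.945519 / (40 * 9.2147)
= 39.700 MPa

39.700


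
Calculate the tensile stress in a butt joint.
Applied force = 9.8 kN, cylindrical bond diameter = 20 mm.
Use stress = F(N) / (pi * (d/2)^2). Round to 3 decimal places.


A = pi * 10.0^2 = 314.1593 mm^2
sigma = 9800.0 / 314.1593 = 31.194 MPa

31.194


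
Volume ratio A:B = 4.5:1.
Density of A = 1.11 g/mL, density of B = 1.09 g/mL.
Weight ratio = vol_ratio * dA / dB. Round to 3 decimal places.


Wt ratio = 4.5 * 1.11 / 1.09
= 4.583

4.583


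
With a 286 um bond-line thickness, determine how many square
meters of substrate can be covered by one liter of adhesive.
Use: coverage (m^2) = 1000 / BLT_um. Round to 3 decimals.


Coverage = 1000 / 286 = 3.497 m^2

3.497


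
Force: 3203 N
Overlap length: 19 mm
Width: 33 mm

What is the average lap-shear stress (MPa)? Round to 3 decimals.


Average shear stress = F / (overlap * width)
= 3203 / (19 * 33)
= 5.108 MPa

5.108


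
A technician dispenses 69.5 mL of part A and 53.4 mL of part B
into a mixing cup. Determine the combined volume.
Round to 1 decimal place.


Combined volume = 69.5 + 53.4
= 122.9 mL

122.9


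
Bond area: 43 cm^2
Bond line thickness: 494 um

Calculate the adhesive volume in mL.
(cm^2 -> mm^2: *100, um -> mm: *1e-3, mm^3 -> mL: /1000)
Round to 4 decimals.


V = 43*100 * 494*1e-3 / 1000
= 2.1242 mL

2.1242


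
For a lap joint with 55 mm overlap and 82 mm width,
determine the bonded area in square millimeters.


Area = 55 * 82 = 4510 mm^2

4510


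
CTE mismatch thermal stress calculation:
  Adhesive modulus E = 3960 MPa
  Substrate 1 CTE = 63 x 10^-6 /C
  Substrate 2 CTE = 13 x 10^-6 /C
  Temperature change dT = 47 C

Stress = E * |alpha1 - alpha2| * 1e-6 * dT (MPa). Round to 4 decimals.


delta_alpha = |63 - 13| = 50 x 10^-6/C
Stress = 3960 * 50e-6 * 47
= 9.3060 MPa

9.3060


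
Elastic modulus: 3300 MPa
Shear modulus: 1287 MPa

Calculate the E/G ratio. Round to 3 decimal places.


E / G = 3300 / 1287 = 2.564

2.564


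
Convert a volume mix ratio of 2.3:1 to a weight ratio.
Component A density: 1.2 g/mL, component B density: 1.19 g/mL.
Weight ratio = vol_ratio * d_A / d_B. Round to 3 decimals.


= 2.3 * 1.2 / 1.19 = 2.319

2.319


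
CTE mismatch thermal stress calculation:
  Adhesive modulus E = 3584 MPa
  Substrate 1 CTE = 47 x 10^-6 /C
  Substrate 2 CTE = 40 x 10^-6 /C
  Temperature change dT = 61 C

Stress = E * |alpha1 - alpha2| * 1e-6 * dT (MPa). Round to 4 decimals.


delta_alpha = |47 - 40| = 7 x 10^-6/C
Stress = 3584 * 7e-6 * 61
= 1.5304 MPa

1.5304


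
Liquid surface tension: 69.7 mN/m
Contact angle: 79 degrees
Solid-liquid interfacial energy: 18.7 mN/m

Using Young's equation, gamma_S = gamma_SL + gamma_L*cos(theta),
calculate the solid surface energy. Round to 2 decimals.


gamma_S = 18.7 + 69.7 * cos(79)
= 32.00 mN/m

32.00


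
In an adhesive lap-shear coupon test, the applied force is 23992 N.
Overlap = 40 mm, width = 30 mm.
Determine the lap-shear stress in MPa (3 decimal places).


stress = F / (overlap * width)
= 23992 / (40 * 30)
= 19.993 MPa

19.993


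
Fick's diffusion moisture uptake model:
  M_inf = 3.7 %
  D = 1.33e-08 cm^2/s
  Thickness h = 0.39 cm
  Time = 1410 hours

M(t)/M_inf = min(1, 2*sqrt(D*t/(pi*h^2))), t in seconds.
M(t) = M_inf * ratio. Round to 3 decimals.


t_sec = 1410 * 3600 = 5076000
ratio = 2*sqrt(1.33e-08*5076000/(pi*0.39^2))
= min(1, 0.751756)
= 0.751756
M(t) = 3.7 * 0.751756 = 2.781 %

2.781


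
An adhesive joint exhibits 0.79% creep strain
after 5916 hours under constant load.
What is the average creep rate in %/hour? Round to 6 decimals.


Creep rate = strain / time
= 0.79 / 5916
= 0.000134 %/h

0.000134


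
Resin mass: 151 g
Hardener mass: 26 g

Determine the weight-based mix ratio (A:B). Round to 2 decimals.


Ratio = 151 / 26 = 5.81

5.81


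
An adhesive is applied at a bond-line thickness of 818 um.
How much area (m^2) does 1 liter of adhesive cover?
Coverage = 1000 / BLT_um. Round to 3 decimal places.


Coverage = 1000 / 818 = 1.222 m^2

1.222


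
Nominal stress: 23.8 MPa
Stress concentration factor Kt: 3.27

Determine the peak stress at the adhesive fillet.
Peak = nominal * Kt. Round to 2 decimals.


Peak stress = 23.8 * 3.27
= 77.83 MPa

77.83


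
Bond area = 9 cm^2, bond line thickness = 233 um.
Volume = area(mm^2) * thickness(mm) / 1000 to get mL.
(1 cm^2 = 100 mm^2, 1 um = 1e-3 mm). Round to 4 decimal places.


area_mm2 = 9 * 100 = 900
blt_mm = 233 * 1e-3 = 0.233
vol_mm3 = 900 * 0.233 = 209.7
vol_mL = 209.7 / 1000 = 0.2097 mL

0.2097


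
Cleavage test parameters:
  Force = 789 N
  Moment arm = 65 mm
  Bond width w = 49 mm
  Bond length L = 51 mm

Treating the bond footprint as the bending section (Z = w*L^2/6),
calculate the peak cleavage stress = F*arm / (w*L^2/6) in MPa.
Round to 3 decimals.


M = 789 * 65 = 51285 N*mm
Z = 49 * 51^2 / 6 = 127449 / 6 mm^3
sigma = M / Z = 6 * 51285 / 127449 = 307710 / 127449
= 2.414 MPa

2.414


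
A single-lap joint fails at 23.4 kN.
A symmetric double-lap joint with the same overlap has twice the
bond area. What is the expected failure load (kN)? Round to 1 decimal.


Double-lap load = 2 * 23.4 = 46.8 kN

46.8


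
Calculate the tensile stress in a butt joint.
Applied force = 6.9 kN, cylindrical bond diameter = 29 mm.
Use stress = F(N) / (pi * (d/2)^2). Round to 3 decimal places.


A = pi * 14.5^2 = 660.5199 mm^2
sigma = 6900.0 / 660.5199 = 10.446 MPa

10.446


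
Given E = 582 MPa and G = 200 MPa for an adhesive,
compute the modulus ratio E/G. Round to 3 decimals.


E/G ratio = 582 / 200 = 2.910

2.910


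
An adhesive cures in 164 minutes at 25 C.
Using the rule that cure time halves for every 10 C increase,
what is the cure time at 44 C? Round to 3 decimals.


Factor = 2^((44 - 25) / 10) = 3.7321
Cure time = 164 / 3.7321
= 43.943 minutes

43.943


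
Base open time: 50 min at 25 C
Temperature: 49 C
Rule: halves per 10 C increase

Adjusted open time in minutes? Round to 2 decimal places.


Acceleration = 2^((49-25)/10) = 5.2780
Open time = 50 / 5.2780 = 9.47 min

9.47


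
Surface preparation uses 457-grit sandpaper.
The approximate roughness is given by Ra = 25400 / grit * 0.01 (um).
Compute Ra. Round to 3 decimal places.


Ra = 25400 / 457 * 0.01
= 254 / 457
= 0.556 um

0.556


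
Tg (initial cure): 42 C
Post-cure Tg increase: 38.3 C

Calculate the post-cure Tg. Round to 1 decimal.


Post-cure Tg = 42 + 38.3 = 80.3 C

80.3


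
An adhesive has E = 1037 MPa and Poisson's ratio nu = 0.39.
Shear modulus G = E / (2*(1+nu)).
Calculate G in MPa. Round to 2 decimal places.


G = 1037 / (2*(1+0.39))
= 1037 / 2.78
= 373.02 MPa

373.02


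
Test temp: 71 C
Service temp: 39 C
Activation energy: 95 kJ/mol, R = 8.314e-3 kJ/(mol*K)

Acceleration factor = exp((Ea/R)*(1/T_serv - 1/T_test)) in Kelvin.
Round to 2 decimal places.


AF = exp((95/0.008314)*(1/312.15 - 1/344.15))
= 30.08

30.08


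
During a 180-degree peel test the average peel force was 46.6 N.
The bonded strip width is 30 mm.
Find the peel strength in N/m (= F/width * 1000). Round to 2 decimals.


Peel strength = F/width * 1000
= 46.6 / 30 * 1000
= 1553.33 N/m

1553.33


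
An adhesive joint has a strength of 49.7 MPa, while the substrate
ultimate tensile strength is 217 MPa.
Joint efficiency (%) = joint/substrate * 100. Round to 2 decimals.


Efficiency = 49.7 / 217 * 100
= 22.90%

22.90


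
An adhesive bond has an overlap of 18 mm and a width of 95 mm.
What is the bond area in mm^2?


Bond area = overlap * width
= 18 * 95
= 1710 mm^2

1710


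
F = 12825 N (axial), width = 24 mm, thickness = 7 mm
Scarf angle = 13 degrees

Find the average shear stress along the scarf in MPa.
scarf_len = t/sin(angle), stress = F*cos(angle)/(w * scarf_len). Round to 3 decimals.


scarf_len = 7/sin(13 deg) = 31.1179
cos(13 deg) = 0.974370
stress = 12825*0.974370/(24*31.1179) = 16.732 MPa

16.732


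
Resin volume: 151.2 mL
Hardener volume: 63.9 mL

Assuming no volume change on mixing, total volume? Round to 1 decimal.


V_total = 151.2 + 63.9 = 215.1 mL

215.1


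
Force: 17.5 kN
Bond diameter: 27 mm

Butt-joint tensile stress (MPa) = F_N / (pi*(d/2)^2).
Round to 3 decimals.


F_N = 17.5 * 1000 = 17500.0 N
A = pi*(13.5)^2 = 572.5553 mm^2
stress = 17500.0 / 572.5553 = 30.565 MPa

30.565


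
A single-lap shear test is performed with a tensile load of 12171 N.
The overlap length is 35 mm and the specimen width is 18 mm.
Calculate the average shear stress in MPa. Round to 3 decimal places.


Shear stress = F / (overlap * width)
= 12171 / (35 * 18)
= 12171 / 630
= 19.319 MPa

19.319


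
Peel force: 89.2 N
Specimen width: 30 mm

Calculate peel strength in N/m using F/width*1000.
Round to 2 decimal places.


Peel strength = 89.2 / 30 * 1000 = 2973.33 N/m

2973.33


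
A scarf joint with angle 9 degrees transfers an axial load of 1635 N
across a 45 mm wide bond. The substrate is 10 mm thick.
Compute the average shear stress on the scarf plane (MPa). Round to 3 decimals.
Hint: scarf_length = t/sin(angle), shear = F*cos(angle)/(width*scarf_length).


scarf_length = 10 / sin(9 deg) = 63.9245 mm
cos(9 deg) = 0.987688
shear stress = 1635 * 0.987688 / (45 * 63.9245)
= 0.561 MPa

0.561


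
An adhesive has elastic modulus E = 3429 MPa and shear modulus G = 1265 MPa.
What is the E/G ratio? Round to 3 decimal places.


E/G = 3429 / 1265 = 2.711

2.711


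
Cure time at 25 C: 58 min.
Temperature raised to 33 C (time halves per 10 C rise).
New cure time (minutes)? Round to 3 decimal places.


Acceleration factor = 2^(8/10) = 1.7411
New time = 58 / 1.7411 = 33.312 min

33.312


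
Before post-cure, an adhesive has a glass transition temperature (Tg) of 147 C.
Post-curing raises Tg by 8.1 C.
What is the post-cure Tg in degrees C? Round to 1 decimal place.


Tg_post = Tg_base + delta_Tg
= 147 + 8.1
= 155.1 C

155.1


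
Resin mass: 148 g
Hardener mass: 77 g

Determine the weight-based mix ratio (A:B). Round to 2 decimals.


Ratio = 148 / 77 = 1.92

1.92


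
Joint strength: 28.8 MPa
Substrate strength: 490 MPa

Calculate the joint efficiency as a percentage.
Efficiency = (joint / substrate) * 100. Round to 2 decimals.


Efficiency = (28.8 / 490) * 100 = 5.88%

5.88


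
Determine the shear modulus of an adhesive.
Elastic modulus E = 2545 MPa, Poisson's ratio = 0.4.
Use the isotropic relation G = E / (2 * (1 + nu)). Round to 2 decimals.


G = 2545 / (2*(1+0.4)) = 2545 / 2.80
= 908.93 MPa

908.93


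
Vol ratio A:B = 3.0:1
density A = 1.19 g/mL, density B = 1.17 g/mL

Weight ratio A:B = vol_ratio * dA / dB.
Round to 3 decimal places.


Weight ratio = 3.0 * 1.19 / 1.17
= 3.051

3.051


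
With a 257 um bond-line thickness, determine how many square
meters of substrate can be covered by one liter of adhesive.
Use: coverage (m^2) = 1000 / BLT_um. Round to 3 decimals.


Coverage = 1000 / 257 = 3.891 m^2

3.891


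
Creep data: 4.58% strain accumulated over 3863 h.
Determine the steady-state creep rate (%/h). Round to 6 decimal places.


Rate = 4.58 / 3863 = 0.001186 %/h

0.001186


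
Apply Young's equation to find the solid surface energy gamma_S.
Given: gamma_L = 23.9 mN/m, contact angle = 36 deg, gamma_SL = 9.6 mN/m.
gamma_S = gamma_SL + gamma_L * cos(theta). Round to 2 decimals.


theta_rad = 36 * pi/180 = 0.628319
gamma_S = 9.6 + 23.9 * cos(0.628319)
= 28.94 mN/m

28.94


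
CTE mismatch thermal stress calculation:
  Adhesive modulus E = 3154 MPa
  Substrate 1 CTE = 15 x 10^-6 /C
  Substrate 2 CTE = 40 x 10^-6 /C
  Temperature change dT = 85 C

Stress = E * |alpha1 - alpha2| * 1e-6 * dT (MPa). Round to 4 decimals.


delta_alpha = |15 - 40| = 25 x 10^-6/C
Stress = 3154 * 25e-6 * 85
= 6.7023 MPa

6.7023


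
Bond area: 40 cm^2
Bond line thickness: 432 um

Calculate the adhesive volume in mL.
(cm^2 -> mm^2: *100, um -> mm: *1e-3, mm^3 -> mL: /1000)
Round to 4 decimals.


V = 40*100 * 432*1e-3 / 1000
= 1.7280 mL

1.7280


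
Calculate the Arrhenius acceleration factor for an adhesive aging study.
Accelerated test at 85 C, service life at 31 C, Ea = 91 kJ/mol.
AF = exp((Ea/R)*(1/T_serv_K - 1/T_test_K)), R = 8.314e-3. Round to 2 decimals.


T_test = 358.15 K, T_serv = 304.15 K
Ea/R = 91 / 0.008314 = 10945.39
AF = exp(10945.39 * (1/304.15 - 1/358.15))
= 227.22

227.22


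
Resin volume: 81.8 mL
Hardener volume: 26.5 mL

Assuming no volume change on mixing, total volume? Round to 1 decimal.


V_total = 81.8 + 26.5 = 108.3 mL

108.3


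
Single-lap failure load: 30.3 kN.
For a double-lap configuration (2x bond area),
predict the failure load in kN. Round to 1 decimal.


Failure load = 30.3 * 2 = 60.6 kN

60.6


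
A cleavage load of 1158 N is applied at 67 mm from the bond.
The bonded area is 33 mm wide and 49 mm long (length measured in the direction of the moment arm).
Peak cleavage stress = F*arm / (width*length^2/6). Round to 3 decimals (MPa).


Moment = 1158 * 67 = 77586 N*mm
Section modulus = 33 * 2401 / 6 = 79233 / 6 mm^3
Stress = 77586 / (79233 / 6) = 465516 / 79233
= 5.875 MPa

5.875


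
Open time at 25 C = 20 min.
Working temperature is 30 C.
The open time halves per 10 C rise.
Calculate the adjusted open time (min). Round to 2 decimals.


factor = 2^((30 - 25) / 10) = 1.4142
ot = 20 / 1.4142 = 14.14 min

14.14


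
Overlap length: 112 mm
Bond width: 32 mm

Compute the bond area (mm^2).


Bond area = 112 * 32 = 3584 mm^2

3584


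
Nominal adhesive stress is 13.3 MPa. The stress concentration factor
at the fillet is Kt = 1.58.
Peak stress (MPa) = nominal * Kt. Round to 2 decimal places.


Peak = 13.3 * 1.58 = 21.01 MPa

21.01


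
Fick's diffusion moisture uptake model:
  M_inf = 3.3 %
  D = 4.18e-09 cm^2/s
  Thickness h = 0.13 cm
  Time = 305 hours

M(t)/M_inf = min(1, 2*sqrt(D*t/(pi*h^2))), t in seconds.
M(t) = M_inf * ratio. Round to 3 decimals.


t_sec = 305 * 3600 = 1098000
ratio = 2*sqrt(4.18e-09*1098000/(pi*0.13^2))
= min(1, 0.588032)
= 0.588032
M(t) = 3.3 * 0.588032 = 1.941 %

1.941


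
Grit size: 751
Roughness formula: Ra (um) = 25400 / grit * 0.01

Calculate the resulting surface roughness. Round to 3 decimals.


Ra = 25400 / 751 * 0.01
= 0.338 um

0.338


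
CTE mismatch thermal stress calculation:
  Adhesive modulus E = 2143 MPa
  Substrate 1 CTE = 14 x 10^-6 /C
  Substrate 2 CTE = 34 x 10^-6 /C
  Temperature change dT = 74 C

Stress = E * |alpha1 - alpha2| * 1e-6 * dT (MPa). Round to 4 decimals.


delta_alpha = |14 - 34| = 20 x 10^-6/C
Stress = 2143 * 20e-6 * 74
= 3.1716 MPa

3.1716


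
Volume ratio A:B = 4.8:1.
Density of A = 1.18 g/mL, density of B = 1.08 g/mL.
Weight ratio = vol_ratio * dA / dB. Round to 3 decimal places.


Wt ratio = 4.8 * 1.18 / 1.08
= 5.244

5.244


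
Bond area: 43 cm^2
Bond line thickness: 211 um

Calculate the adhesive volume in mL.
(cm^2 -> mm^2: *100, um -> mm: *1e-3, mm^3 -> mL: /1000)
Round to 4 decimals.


V = 43*100 * 211*1e-3 / 1000
= 0.9073 mL

0.9073


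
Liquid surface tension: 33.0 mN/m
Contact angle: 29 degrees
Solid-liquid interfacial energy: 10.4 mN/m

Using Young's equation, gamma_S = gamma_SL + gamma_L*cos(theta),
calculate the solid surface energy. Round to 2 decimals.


gamma_S = 10.4 + 33.0 * cos(29)
= 39.26 mN/m

39.26


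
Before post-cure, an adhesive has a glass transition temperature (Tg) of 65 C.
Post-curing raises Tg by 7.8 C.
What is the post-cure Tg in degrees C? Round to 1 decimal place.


Tg_post = Tg_base + delta_Tg
= 65 + 7.8
= 72.8 C

72.8


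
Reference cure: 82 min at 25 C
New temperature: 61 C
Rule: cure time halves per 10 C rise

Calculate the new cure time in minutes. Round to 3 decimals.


factor = 2^((61-25)/10) = 12.1257
t_new = 82 / 12.1257 = 6.762 min

6.762


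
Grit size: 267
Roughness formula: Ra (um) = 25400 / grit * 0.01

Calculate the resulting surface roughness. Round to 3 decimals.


Ra = 25400 / 267 * 0.01
= 0.951 um

0.951


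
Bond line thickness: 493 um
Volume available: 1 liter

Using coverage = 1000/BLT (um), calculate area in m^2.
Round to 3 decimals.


1 L = 1e6 mm^3, thickness = 493 um = 0.493 mm
Area = 1e6 / 0.493 mm^2 = (1e6 / 0.493) / 1e6 m^2 = 1000 / 493 m^2
= 2.028 m^2

2.028


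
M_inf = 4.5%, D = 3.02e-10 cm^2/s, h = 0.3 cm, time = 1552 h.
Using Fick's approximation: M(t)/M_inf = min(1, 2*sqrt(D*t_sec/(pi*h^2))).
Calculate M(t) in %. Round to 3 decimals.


t = 5587200 s
ratio = min(1, 2*sqrt(3.02e-10*5587200/(pi*0.0900)))
= 0.154502
M(t) = 4.5 * 0.154502 = 0.695%

0.695


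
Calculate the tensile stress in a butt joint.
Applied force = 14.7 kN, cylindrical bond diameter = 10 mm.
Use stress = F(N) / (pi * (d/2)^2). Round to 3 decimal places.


A = pi * 5.0^2 = 78.5398 mm^2
sigma = 14700.0 / 78.5398 = 187.166 MPa

187.166


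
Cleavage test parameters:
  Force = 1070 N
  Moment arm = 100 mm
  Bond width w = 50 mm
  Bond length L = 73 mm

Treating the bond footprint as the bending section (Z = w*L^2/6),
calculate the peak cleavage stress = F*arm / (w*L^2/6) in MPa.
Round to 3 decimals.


M = 1070 * 100 = 107000 N*mm
Z = 50 * 73^2 / 6 = 266450 / 6 mm^3
sigma = M / Z = 6 * 107000 / 266450 = 642000 / 266450
= 2.409 MPa

2.409


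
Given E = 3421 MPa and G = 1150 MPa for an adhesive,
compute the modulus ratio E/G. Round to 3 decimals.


E/G ratio = 3421 / 1150 = 2.975

2.975


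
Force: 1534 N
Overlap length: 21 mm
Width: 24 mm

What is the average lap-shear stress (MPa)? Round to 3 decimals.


Average shear stress = F / (overlap * width)
= 1534 / (21 * 24)
= 3.044 MPa

3.044


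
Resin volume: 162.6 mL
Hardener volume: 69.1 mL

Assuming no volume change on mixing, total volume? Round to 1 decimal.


V_total = 162.6 + 69.1 = 231.7 mL

231.7


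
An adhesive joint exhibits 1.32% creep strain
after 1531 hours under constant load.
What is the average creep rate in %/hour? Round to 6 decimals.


Creep rate = strain / time
= 1.32 / 1531
= 0.000862 %/h

0.000862


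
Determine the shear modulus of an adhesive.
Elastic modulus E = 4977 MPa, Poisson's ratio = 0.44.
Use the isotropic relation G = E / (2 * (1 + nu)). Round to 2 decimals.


G = 4977 / (2*(1+0.44)) = 4977 / 2.88
= 1728.13 MPa

1728.13


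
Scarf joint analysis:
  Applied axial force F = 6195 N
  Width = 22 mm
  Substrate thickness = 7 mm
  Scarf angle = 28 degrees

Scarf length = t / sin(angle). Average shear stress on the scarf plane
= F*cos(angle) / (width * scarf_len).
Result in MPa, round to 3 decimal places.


Scarf length = 7 / sin(28 deg) = 14.9104 mm
cos(28 deg) = 0.882948
Shear = 6195 * 0.882948 / (22 * 14.9104)
= 16.675 MPa

16.675


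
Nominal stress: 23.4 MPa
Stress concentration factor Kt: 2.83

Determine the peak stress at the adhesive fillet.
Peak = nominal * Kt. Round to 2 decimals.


Peak stress = 23.4 * 2.83
= 66.22 MPa

66.22


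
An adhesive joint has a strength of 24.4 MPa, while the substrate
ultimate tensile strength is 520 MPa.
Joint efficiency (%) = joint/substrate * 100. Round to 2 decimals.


Efficiency = 24.4 / 520 * 100
= 4.69%

4.69


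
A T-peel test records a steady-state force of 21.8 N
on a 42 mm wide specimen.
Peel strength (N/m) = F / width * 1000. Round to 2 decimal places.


Peel strength = 21.8 / 42 * 1000
= 519.05 N/m

519.05


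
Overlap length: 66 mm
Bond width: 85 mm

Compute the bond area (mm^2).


Bond area = 66 * 85 = 5610 mm^2

5610


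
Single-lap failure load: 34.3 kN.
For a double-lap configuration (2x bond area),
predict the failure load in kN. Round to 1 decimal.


Failure load = 34.3 * 2 = 68.6 kN

68.6


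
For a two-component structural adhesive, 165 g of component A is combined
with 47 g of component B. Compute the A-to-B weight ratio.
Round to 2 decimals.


Weight ratio A:B = 165 / 47
= 3.51

3.51


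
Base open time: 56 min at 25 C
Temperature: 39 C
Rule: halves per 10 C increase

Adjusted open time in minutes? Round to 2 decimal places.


Acceleration = 2^((39-25)/10) = 2.6390
Open time = 56 / 2.6390 = 21.22 min

21.22


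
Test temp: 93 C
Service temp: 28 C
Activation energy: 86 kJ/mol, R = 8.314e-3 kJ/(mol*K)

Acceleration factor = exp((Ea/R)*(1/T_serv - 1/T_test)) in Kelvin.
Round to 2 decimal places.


AF = exp((86/0.008314)*(1/301.15 - 1/366.15))
= 444.79

444.79


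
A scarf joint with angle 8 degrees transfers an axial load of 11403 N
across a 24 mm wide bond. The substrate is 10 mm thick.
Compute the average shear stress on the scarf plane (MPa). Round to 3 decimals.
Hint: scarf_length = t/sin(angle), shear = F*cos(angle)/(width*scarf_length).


scarf_length = 10 / sin(8 deg) = 71.8530 mm
cos(8 deg) = 0.990268
shear stress = 11403 * 0.990268 / (24 * 71.8530)
= 6.548 MPa

6.548


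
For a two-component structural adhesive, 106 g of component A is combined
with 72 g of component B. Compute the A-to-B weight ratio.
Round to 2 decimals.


Weight ratio A:B = 106 / 72
= 1.47

1.47


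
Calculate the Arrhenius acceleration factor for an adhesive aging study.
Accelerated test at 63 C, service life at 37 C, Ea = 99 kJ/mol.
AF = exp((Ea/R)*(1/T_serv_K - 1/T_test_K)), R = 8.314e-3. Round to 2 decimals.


T_test = 336.15 K, T_serv = 310.15 K
Ea/R = 99 / 0.008314 = 11907.63
AF = exp(11907.63 * (1/310.15 - 1/336.15))
= 19.48

19.48


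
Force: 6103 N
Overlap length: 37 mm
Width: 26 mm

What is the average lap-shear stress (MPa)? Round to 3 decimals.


Average shear stress = F / (overlap * width)
= 6103 / (37 * 26)
= 6.344 MPa

6.344


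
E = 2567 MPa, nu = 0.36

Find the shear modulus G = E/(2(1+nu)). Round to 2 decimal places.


G = 2567 / (2 * 1.36)
= 943.75 MPa

943.75


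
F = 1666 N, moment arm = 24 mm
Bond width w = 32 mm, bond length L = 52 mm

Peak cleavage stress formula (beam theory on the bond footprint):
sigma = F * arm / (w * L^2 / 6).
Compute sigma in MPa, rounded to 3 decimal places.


sigma = (1666 * 24) / (32 * 2704 / 6)
= 39984 * 6 / 86528
= 239904 / 86528
= 2.773 MPa

2.773


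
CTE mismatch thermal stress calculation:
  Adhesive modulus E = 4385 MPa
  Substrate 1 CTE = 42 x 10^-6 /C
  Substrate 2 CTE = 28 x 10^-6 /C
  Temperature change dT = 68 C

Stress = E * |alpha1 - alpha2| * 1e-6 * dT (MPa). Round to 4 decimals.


delta_alpha = |42 - 28| = 14 x 10^-6/C
Stress = 4385 * 14e-6 * 68
= 4.1745 MPa

4.1745


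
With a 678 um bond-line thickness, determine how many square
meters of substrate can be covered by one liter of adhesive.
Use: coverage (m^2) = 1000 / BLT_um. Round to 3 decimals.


Coverage = 1000 / 678 = 1.475 m^2

1.475


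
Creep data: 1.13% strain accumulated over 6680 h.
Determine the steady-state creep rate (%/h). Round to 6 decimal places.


Rate = 1.13 / 6680 = 0.000169 %/h

0.000169


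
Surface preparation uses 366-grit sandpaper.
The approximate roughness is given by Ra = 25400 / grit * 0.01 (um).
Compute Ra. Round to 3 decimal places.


Ra = 25400 / 366 * 0.01
= 254 / 366
= 0.694 um

0.694


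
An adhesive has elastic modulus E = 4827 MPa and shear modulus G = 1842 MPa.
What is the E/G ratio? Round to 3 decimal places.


E/G = 4827 / 1842 = 2.621

2.621


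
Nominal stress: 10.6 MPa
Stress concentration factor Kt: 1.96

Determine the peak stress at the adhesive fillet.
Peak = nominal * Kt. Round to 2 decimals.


Peak stress = 10.6 * 1.96
= 20.78 MPa

20.78


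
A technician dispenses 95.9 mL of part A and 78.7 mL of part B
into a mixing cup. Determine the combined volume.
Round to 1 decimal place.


Combined volume = 95.9 + 78.7
= 174.6 mL

174.6


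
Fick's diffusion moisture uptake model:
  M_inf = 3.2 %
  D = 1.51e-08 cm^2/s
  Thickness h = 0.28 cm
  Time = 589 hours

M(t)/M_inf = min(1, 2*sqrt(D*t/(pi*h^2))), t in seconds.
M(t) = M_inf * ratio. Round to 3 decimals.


t_sec = 589 * 3600 = 2120400
ratio = 2*sqrt(1.51e-08*2120400/(pi*0.28^2))
= min(1, 0.721098)
= 0.721098
M(t) = 3.2 * 0.721098 = 2.308 %

2.308


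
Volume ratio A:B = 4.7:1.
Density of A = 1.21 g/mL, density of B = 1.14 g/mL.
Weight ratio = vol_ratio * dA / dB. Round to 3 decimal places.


Wt ratio = 4.7 * 1.21 / 1.14
= 4.989

4.989


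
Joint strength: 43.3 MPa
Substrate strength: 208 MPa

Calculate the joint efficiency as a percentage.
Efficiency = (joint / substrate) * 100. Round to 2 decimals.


Efficiency = (43.3 / 208) * 100 = 20.82%

20.82


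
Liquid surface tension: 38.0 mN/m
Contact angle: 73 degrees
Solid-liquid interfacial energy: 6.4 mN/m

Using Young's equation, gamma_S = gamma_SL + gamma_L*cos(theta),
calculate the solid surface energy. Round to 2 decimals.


gamma_S = 6.4 + 38.0 * cos(73)
= 17.51 mN/m

17.51


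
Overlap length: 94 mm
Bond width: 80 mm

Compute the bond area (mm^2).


Bond area = 94 * 80 = 7520 mm^2

7520


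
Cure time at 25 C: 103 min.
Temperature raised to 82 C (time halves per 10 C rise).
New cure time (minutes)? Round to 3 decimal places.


Acceleration factor = 2^(57/10) = 51.9842
New time = 103 / 51.9842 = 1.981 min

1.981


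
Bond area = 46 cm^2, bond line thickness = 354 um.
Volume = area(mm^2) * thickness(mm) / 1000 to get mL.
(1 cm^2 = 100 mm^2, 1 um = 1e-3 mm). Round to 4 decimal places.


area_mm2 = 46 * 100 = 4600
blt_mm = 354 * 1e-3 = 0.354
vol_mm3 = 4600 * 0.354 = 1628.4
vol_mL = 1628.4 / 1000 = 1.6284 mL

1.6284


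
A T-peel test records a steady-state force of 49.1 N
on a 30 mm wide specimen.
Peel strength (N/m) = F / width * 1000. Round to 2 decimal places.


Peel strength = 49.1 / 30 * 1000
= 1636.67 N/m

1636.67


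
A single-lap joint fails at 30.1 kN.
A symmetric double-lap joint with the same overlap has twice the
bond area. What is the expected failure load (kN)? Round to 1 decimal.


Double-lap load = 2 * 30.1 = 60.2 kN

60.2


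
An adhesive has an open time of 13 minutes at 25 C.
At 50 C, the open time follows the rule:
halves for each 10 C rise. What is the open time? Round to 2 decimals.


Factor = 2^((50-25)/10) = 5.6569
Open time = 13 / 5.6569 = 2.30 min

2.30


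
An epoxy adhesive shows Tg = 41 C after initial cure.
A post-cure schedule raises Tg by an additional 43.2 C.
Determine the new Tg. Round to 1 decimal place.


New Tg = 41 + 43.2
= 84.2 C

84.2


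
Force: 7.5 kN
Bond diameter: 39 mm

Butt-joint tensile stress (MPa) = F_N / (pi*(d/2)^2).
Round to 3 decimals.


F_N = 7.5 * 1000 = 7500.0 N
A = pi*(19.5)^2 = 1194.5906 mm^2
stress = 7500.0 / 1194.5906 = 6.278 MPa

6.278


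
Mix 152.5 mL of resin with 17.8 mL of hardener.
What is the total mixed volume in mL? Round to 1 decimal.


Total = 152.5 + 17.8 = 170.3 mL

170.3


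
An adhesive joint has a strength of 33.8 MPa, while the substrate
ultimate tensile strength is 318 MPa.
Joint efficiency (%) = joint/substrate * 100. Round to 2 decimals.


Efficiency = 33.8 / 318 * 100
= 10.63%

10.63


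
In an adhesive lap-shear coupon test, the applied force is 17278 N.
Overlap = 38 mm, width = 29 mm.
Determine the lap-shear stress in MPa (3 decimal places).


stress = F / (overlap * width)
= 17278 / (38 * 29)
= 15.679 MPa

15.679


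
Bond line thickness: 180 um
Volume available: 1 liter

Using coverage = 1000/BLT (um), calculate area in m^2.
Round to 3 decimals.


1 L = 1e6 mm^3, thickness = 180 um = 0.18 mm
Area = 1e6 / 0.18 mm^2 = (1e6 / 0.18) / 1e6 m^2 = 1000 / 180 m^2
= 5.556 m^2

5.556


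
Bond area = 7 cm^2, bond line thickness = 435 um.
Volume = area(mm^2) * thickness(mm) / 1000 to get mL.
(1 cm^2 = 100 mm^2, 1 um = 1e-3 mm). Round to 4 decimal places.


area_mm2 = 7 * 100 = 700
blt_mm = 435 * 1e-3 = 0.435
vol_mm3 = 700 * 0.435 = 304.5
vol_mL = 304.5 / 1000 = 0.3045 mL

0.3045


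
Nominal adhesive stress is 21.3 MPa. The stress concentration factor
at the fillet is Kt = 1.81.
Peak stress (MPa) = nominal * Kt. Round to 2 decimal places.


Peak = 21.3 * 1.81 = 38.55 MPa

38.55


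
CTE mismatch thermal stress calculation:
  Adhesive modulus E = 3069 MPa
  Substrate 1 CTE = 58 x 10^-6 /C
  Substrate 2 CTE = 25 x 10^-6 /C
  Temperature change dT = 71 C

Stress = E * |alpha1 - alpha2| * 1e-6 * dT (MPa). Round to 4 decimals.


delta_alpha = |58 - 25| = 33 x 10^-6/C
Stress = 3069 * 33e-6 * 71
= 7.1907 MPa

7.1907


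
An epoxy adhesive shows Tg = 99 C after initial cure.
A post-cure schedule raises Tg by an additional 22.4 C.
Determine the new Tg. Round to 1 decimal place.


New Tg = 99 + 22.4
= 121.4 C

121.4


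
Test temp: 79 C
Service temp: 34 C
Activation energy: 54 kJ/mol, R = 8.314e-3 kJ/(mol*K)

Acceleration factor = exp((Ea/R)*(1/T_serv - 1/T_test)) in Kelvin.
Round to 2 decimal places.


AF = exp((54/0.008314)*(1/307.15 - 1/352.15))
= 14.91

14.91


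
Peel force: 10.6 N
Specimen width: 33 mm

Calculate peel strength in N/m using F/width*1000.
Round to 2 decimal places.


Peel strength = 10.6 / 33 * 1000 = 321.21 N/m

321.21


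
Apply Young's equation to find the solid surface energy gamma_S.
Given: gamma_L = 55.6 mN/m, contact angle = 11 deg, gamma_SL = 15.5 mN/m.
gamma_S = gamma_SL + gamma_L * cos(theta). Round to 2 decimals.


theta_rad = 11 * pi/180 = 0.191986
gamma_S = 15.5 + 55.6 * cos(0.191986)
= 70.08 mN/m

70.08


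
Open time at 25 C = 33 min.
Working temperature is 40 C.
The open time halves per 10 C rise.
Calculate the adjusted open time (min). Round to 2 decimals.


factor = 2^((40 - 25) / 10) = 2.8284
ot = 33 / 2.8284 = 11.67 min

11.67


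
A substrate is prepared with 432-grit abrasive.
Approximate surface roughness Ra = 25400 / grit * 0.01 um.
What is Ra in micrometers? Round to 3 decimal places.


Ra = 25400 / 432 * 0.01 = 0.588 um

0.588


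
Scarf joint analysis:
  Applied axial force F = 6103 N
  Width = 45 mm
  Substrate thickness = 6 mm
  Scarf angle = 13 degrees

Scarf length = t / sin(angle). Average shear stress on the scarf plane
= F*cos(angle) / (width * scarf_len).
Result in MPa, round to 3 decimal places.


Scarf length = 6 / sin(13 deg) = 26.6725 mm
cos(13 deg) = 0.974370
Shear = 6103 * 0.974370 / (45 * 26.6725)
= 4.954 MPa

4.954


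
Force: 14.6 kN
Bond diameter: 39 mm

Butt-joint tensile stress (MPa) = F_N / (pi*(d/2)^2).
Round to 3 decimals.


F_N = 14.6 * 1000 = 14600.0 N
A = pi*(19.5)^2 = 1194.5906 mm^2
stress = 14600.0 / 1194.5906 = 12.222 MPa

12.222


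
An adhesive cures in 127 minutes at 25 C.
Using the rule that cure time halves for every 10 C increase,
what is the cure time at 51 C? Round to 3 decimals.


Factor = 2^((51 - 25) / 10) = 6.0629
Cure time = 127 / 6.0629
= 20.947 minutes

20.947


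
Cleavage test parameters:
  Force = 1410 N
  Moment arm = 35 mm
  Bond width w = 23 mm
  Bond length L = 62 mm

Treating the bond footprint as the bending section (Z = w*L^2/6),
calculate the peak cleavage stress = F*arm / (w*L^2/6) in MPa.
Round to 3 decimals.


M = 1410 * 35 = 49350 N*mm
Z = 23 * 62^2 / 6 = 88412 / 6 mm^3
sigma = M / Z = 6 * 49350 / 88412 = 296100 / 88412
= 3.349 MPa

3.349


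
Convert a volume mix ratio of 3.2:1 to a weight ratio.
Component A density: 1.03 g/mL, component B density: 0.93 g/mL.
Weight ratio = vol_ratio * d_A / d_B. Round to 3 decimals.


= 3.2 * 1.03 / 0.93 = 3.544

3.544


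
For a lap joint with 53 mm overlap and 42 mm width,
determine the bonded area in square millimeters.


Area = 53 * 42 = 2226 mm^2

2226


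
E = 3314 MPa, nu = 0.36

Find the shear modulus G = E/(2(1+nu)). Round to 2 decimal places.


G = 3314 / (2 * 1.36)
= 1218.38 MPa

1218.38


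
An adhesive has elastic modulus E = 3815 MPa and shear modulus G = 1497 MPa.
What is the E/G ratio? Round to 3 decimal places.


E/G = 3815 / 1497 = 2.548

2.548


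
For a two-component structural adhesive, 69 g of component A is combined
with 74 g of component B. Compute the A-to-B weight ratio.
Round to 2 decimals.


Weight ratio A:B = 69 / 74
= 0.93

0.93


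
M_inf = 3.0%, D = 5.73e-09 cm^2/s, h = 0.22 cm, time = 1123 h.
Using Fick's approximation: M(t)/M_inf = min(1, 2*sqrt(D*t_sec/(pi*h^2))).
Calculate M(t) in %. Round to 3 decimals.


t = 4042800 s
ratio = min(1, 2*sqrt(5.73e-09*4042800/(pi*0.0484)))
= 0.780640
M(t) = 3.0 * 0.780640 = 2.342%

2.342


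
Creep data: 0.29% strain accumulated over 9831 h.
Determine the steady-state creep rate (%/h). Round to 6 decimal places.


Rate = 0.29 / 9831 = 0.000029 %/h

0.000029


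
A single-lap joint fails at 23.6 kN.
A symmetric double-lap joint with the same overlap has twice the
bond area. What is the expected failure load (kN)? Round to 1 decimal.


Double-lap load = 2 * 23.6 = 47.2 kN

47.2


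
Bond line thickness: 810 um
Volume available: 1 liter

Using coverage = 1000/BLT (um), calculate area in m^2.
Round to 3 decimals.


1 L = 1e6 mm^3, thickness = 810 um = 0.81 mm
Area = 1e6 / 0.81 mm^2 = (1e6 / 0.81) / 1e6 m^2 = 1000 / 810 m^2
= 1.235 m^2

1.235


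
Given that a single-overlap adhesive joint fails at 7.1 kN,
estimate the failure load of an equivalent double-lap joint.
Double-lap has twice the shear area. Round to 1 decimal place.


Double-lap factor = 2
Expected load = 7.1 * 2 = 14.2 kN

14.2


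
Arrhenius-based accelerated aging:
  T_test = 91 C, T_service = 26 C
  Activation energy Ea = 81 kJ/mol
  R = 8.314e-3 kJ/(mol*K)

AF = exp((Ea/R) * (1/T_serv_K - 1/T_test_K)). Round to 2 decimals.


T_test_K = 364.15, T_serv_K = 299.15
AF = exp((81/8.314e-3) * (1/299.15 - 1/364.15))
= 334.71

334.71


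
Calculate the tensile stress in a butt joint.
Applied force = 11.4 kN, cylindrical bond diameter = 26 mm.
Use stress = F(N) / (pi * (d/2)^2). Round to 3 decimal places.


A = pi * 13.0^2 = 530.9292 mm^2
sigma = 11400.0 / 530.9292 = 21.472 MPa

21.472


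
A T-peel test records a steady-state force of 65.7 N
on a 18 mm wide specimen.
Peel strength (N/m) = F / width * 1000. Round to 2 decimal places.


Peel strength = 65.7 / 18 * 1000
= 3650.00 N/m

3650.00


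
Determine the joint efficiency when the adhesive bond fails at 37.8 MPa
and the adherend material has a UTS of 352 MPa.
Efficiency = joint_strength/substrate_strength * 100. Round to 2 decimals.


Joint efficiency = 37.8 / 352 * 100
= 10.74%

10.74


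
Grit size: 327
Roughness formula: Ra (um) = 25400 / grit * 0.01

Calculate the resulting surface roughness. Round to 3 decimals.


Ra = 25400 / 327 * 0.01
= 0.777 um

0.777


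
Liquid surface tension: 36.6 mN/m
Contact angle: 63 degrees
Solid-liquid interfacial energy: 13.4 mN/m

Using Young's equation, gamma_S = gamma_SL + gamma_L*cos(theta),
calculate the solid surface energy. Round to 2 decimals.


gamma_S = 13.4 + 36.6 * cos(63)
= 30.02 mN/m

30.02


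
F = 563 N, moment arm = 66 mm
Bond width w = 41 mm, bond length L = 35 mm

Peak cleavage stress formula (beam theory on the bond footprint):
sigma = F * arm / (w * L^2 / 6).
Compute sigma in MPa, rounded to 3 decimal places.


sigma = (563 * 66) / (41 * 1225 / 6)
= 37158 * 6 / 50225
= 222948 / 50225
= 4.439 MPa

4.439


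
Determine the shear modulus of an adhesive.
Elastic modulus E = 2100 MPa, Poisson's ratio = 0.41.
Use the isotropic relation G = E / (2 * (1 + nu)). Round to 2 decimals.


G = 2100 / (2*(1+0.41)) = 2100 / 2.82
= 744.68 MPa

744.68


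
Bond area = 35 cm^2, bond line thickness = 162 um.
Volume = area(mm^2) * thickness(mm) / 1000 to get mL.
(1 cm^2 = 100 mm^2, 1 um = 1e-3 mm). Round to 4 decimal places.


area_mm2 = 35 * 100 = 3500
blt_mm = 162 * 1e-3 = 0.162
vol_mm3 = 3500 * 0.162 = 567.0
vol_mL = 567.0 / 1000 = 0.5670 mL

0.5670


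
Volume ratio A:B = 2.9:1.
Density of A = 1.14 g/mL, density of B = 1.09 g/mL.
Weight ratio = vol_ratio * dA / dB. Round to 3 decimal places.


Wt ratio = 2.9 * 1.14 / 1.09
= 3.033

3.033


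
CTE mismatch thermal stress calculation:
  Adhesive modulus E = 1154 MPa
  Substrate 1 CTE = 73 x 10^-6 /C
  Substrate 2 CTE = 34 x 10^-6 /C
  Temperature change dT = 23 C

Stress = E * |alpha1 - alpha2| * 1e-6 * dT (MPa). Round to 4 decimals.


delta_alpha = |73 - 34| = 39 x 10^-6/C
Stress = 1154 * 39e-6 * 23
= 1.0351 MPa

1.0351


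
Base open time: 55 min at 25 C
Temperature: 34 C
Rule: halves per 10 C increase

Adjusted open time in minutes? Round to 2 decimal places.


Acceleration = 2^((34-25)/10) = 1.8661
Open time = 55 / 1.8661 = 29.47 min

29.47


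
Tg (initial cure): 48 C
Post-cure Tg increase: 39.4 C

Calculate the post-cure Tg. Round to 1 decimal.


Post-cure Tg = 48 + 39.4 = 87.4 C

87.4


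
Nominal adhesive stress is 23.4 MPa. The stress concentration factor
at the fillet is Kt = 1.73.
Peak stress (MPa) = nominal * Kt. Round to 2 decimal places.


Peak = 23.4 * 1.73 = 40.48 MPa

40.48
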